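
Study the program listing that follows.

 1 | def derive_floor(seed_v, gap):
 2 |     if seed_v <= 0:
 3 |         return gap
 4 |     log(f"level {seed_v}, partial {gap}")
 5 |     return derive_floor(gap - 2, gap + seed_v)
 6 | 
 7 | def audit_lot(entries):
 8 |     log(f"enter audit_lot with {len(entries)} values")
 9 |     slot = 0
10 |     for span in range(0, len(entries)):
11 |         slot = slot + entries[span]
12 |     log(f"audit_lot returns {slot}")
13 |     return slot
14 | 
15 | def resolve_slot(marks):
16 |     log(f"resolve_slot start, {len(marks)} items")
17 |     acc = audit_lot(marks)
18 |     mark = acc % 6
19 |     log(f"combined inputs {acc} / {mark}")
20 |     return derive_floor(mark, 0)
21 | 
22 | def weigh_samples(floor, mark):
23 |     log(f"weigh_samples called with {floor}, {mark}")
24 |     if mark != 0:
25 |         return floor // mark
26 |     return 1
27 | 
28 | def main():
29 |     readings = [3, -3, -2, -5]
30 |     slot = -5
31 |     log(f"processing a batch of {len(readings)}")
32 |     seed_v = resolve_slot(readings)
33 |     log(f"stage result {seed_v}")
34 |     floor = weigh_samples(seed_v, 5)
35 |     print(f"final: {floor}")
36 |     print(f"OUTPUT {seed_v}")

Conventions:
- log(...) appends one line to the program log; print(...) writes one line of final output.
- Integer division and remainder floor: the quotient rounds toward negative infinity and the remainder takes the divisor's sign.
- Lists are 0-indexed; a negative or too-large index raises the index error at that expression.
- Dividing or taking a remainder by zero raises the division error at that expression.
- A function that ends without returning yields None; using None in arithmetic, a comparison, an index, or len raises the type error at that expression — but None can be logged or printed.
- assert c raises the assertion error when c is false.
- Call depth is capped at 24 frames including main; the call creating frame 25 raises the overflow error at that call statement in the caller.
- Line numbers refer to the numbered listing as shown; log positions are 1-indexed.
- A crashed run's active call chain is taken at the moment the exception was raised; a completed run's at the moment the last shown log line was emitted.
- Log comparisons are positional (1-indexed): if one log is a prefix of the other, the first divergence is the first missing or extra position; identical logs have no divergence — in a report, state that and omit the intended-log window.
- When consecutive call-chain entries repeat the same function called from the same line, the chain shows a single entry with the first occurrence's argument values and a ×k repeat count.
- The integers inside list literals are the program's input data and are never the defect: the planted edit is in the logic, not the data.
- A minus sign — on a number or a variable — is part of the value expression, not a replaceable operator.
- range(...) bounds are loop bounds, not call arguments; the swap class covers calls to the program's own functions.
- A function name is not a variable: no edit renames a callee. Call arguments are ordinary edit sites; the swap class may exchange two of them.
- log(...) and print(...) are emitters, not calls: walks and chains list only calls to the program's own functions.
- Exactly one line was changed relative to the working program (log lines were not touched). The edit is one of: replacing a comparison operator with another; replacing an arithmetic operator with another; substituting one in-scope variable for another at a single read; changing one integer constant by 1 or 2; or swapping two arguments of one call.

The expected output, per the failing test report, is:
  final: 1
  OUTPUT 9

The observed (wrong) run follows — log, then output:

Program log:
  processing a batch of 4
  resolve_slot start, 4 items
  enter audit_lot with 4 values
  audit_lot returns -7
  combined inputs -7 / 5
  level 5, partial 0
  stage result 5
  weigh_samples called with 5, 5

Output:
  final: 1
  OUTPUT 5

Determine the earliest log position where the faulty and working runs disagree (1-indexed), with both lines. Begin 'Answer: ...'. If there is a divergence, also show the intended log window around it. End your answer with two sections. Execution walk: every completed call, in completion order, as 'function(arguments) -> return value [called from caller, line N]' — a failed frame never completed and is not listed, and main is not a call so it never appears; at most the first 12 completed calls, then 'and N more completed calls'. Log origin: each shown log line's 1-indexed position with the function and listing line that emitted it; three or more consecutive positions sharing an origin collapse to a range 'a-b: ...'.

Answer: position 7 — shown 'stage result 5', intended 'level 3, partial 5'.
Intended log window:
  5: combined inputs -7 / 5
  6: level 5, partial 0
  7: level 3, partial 5
  8: level 1, partial 8
Execution walk:
  audit_lot([3, -3, -2, -5]) -> -7  [called from resolve_slot, line 17]
  derive_floor(-2, 5) -> 5  [called from derive_floor, line 5]
  derive_floor(5, 0) -> 5  [called from resolve_slot, line 20]
  resolve_slot([3, -3, -2, -5]) -> 5  [called from main, line 32]
  weigh_samples(5, 5) -> 1  [called from main, line 34]
Log origins:
  1: logged in main at line 31
  2: logged in resolve_slot at line 16
  3: logged in audit_lot at line 8
  4: logged in audit_lot at line 12
  5: logged in resolve_slot at line 19
  6: logged in derive_floor at line 4
  7: logged in main at line 33
  8: logged in weigh_samples at line 23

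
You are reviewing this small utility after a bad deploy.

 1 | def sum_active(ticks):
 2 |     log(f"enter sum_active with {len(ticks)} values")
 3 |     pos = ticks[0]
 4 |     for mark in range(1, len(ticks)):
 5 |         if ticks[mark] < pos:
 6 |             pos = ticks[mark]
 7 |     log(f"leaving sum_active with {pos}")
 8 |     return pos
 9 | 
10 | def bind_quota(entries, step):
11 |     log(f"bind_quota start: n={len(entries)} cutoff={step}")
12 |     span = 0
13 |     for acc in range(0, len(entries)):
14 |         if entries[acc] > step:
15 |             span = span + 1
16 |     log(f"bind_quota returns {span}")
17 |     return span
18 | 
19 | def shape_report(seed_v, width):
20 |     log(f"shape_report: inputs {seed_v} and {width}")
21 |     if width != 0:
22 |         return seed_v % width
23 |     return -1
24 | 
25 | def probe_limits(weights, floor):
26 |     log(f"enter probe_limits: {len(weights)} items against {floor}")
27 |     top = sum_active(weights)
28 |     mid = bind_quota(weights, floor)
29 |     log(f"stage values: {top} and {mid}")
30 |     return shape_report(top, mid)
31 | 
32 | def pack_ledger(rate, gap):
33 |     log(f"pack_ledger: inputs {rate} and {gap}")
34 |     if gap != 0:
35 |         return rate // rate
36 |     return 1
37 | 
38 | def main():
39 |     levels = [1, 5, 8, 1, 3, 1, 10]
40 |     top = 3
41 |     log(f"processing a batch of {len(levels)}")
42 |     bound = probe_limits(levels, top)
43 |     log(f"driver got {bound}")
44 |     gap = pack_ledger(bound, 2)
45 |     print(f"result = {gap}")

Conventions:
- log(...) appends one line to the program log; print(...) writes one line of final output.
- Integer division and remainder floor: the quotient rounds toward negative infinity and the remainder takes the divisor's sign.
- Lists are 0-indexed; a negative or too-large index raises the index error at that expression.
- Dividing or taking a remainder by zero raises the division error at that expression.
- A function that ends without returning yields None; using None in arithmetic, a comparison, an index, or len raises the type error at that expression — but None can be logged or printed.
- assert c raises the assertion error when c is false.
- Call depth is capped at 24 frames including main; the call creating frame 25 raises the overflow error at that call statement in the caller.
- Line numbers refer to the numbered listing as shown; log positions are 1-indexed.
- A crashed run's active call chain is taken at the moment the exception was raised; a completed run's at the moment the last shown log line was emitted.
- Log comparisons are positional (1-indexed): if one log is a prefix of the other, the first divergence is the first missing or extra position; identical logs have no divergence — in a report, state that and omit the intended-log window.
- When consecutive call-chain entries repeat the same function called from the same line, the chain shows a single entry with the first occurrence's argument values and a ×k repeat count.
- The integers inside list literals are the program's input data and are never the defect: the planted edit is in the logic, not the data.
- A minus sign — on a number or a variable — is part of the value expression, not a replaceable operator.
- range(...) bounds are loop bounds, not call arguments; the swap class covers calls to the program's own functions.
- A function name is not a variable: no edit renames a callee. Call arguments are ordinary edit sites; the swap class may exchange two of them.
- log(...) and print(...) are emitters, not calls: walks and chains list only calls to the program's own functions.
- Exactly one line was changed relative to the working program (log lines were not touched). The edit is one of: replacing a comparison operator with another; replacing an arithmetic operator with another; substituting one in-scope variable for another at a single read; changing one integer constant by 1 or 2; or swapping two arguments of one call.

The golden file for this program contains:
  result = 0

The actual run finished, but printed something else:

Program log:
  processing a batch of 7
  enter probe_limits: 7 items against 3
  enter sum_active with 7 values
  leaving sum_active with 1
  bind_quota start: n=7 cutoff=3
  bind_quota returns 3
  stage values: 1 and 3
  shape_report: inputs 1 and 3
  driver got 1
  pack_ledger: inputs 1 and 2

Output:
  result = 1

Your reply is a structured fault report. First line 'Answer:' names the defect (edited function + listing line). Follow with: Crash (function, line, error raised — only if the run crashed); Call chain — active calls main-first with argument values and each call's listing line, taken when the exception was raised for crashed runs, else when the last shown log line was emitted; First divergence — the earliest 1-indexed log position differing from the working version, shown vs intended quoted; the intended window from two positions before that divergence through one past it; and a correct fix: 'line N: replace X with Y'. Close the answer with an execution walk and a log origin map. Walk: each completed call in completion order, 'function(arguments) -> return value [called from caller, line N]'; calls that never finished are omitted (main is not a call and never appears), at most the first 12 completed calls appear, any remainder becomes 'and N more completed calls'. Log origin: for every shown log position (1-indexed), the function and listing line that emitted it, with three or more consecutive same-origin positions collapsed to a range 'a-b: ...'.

Answer: the defect is in pack_ledger at line 35.
Key fact: The two runs log identically and part ways only at the printed values.
Call chain: main -> pack_ledger(1, 2) (called at line 44).
First divergence: none — the logs agree in full.
Execution walk:
  sum_active([1, 5, 8, 1, 3, 1, 10]) -> 1  [called from probe_limits, line 27]
  bind_quota([1, 5, 8, 1, 3, 1, 10], 3) -> 3  [called from probe_limits, line 28]
  shape_report(1, 3) -> 1  [called from probe_limits, line 30]
  probe_limits([1, 5, 8, 1, 3, 1, 10], 3) -> 1  [called from main, line 42]
  pack_ledger(1, 2) -> 1  [called from main, line 44]
Origin of each log line:
  1: emitted by main (line 41)
  2: emitted by probe_limits (line 26)
  3: emitted by sum_active (line 2)
  4: emitted by sum_active (line 7)
  5: emitted by bind_quota (line 11)
  6: emitted by bind_quota (line 16)
  7: emitted by probe_limits (line 29)
  8: emitted by shape_report (line 20)
  9: emitted by main (line 43)
  10: emitted by pack_ledger (line 33)
A correct fix: line 35: replace `rate // rate` with `rate // gap`.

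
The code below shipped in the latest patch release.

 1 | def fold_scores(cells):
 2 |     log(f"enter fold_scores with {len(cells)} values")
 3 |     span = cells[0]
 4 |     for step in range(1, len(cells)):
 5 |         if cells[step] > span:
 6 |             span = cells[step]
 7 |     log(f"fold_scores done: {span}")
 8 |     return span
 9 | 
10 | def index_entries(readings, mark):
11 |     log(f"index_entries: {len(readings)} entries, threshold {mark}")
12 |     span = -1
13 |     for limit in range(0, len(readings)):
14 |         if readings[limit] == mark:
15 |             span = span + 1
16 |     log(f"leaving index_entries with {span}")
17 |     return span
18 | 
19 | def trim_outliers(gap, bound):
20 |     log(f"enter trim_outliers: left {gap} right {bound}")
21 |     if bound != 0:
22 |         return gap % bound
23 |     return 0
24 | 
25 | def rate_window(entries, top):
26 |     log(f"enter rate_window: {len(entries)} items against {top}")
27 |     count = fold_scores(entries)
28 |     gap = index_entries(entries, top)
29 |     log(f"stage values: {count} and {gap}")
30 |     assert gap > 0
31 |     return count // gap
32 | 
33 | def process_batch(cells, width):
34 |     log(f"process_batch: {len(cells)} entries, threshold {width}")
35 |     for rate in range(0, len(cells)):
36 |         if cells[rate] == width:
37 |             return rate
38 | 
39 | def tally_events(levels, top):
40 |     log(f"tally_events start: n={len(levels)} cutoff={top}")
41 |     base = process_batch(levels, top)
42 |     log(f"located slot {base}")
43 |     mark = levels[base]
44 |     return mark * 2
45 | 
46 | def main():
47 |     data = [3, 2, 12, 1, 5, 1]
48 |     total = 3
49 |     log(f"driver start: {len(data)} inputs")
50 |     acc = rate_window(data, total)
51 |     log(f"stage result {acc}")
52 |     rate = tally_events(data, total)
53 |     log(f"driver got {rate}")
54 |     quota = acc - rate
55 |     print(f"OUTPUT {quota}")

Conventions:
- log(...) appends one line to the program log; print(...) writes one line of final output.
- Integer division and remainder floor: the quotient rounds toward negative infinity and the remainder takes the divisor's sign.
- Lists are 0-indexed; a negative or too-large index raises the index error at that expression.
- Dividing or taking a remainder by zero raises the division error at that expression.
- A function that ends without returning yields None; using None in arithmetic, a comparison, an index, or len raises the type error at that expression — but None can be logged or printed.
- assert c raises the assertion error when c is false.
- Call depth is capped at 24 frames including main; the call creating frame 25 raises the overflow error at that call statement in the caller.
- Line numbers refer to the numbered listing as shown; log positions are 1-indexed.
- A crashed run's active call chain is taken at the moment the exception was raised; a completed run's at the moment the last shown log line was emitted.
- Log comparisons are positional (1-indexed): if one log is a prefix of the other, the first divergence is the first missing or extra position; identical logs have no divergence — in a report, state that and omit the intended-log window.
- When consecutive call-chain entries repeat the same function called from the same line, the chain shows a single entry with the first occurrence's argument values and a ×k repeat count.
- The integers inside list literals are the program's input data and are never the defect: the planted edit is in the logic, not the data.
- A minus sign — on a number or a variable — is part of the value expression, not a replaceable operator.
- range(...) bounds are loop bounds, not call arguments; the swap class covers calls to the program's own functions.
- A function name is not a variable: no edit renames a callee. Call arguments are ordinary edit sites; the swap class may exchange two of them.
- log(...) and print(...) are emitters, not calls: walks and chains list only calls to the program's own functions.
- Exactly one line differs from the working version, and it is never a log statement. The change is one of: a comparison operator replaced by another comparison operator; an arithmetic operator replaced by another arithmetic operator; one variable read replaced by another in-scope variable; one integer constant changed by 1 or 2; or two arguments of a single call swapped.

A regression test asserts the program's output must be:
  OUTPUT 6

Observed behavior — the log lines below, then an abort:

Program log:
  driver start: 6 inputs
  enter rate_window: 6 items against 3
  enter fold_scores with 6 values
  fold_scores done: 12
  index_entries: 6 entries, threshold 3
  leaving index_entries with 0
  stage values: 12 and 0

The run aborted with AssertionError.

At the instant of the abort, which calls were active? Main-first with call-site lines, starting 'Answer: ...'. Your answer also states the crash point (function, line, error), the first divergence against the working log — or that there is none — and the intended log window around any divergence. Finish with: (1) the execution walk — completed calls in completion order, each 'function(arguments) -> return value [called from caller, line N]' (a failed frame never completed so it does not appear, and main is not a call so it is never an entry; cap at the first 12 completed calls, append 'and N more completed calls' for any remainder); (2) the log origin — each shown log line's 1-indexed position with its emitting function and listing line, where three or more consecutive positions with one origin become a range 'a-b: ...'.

Answer: main -> rate_window (called at line 50).
Core observation: Everything matches until log position 6, which reads 'leaving index_entries with 0' in place of 'leaving index_entries with 1'.
Crash: rate_window, line 30, AssertionError.
First divergence: at position 6 the run shows 'leaving index_entries with 0' where the working version logs 'leaving index_entries with 1'.
Intended log window:
  4: fold_scores done: 12
  5: index_entries: 6 entries, threshold 3
  6: leaving index_entries with 1
  7: stage values: 12 and 1
Execution walk:
  fold_scores([3, 2, 12, 1, 5, 1]) -> 12  [called from rate_window, line 27]
  index_entries([3, 2, 12, 1, 5, 1], 3) -> 0  [called from rate_window, line 28]
Log origins:
  1: from main, line 49
  2: from rate_window, line 26
  3: from fold_scores, line 2
  4: from fold_scores, line 7
  5: from index_entries, line 11
  6: from index_entries, line 16
  7: from rate_window, line 29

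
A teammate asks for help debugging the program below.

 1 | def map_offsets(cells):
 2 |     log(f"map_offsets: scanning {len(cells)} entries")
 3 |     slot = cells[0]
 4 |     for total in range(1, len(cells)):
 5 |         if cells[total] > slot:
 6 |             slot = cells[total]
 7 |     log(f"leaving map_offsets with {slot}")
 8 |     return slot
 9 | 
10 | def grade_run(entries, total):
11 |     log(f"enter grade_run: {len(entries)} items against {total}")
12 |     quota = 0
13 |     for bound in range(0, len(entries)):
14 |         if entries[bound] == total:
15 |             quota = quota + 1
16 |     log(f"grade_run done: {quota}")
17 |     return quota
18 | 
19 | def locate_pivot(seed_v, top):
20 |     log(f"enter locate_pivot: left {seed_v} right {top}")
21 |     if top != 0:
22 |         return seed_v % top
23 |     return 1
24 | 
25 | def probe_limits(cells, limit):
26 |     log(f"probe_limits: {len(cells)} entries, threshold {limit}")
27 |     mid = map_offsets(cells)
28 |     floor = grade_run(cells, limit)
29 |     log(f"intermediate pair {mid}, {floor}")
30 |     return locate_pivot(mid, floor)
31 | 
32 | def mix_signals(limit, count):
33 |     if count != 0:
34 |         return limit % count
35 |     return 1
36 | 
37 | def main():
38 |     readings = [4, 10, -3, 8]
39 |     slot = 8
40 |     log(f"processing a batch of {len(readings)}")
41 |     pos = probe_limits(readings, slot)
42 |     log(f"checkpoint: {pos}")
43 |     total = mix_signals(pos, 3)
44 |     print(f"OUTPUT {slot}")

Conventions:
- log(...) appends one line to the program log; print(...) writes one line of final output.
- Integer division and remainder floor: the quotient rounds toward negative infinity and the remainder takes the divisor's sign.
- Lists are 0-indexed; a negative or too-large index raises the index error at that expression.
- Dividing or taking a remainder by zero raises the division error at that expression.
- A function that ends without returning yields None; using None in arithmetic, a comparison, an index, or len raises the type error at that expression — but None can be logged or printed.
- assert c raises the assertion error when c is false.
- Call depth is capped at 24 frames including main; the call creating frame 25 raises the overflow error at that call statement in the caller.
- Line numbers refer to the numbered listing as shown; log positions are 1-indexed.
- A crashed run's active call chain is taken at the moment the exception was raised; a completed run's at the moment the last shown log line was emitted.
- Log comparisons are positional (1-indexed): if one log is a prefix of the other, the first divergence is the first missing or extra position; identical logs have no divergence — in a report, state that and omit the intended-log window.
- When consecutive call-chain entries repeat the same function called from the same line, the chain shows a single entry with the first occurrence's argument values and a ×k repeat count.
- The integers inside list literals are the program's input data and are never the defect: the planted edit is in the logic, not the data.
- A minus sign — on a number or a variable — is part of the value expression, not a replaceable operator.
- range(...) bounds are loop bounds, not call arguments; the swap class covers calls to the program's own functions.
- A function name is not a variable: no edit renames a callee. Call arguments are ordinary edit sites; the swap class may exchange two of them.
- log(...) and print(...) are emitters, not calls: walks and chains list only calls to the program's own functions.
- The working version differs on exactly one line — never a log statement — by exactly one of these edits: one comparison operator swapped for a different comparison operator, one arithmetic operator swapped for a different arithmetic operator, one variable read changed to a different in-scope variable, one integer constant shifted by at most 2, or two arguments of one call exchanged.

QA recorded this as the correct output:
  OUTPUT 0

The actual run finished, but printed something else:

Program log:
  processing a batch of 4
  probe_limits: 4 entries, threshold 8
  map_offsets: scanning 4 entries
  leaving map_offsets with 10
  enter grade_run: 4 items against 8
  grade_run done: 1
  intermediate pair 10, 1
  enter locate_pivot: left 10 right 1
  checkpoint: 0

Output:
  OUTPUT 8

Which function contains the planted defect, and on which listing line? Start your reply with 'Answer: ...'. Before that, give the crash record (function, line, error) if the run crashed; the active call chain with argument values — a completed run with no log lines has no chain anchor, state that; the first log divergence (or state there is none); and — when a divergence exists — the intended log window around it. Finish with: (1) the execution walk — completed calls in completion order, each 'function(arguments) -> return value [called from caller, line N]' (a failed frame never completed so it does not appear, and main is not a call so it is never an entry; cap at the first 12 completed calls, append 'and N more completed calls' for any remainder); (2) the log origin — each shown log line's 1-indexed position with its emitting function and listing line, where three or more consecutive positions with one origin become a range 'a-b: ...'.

Answer: the defect is in main at line 44.
The tell: No log line changed; the fault shows up purely in the output.
Call chain: main.
First divergence: none (the log streams are identical).
Execution walk:
  map_offsets([4, 10, -3, 8]) -> 10  [called from probe_limits, line 27]
  grade_run([4, 10, -3, 8], 8) -> 1  [called from probe_limits, line 28]
  locate_pivot(10, 1) -> 0  [called from probe_limits, line 30]
  probe_limits([4, 10, -3, 8], 8) -> 0  [called from main, line 41]
  mix_signals(0, 3) -> 0  [called from main, line 43]
Log line origins:
  1: from main, line 40
  2: from probe_limits, line 26
  3: from map_offsets, line 2
  4: from map_offsets, line 7
  5: from grade_run, line 11
  6: from grade_run, line 16
  7: from probe_limits, line 29
  8: from locate_pivot, line 20
  9: from main, line 42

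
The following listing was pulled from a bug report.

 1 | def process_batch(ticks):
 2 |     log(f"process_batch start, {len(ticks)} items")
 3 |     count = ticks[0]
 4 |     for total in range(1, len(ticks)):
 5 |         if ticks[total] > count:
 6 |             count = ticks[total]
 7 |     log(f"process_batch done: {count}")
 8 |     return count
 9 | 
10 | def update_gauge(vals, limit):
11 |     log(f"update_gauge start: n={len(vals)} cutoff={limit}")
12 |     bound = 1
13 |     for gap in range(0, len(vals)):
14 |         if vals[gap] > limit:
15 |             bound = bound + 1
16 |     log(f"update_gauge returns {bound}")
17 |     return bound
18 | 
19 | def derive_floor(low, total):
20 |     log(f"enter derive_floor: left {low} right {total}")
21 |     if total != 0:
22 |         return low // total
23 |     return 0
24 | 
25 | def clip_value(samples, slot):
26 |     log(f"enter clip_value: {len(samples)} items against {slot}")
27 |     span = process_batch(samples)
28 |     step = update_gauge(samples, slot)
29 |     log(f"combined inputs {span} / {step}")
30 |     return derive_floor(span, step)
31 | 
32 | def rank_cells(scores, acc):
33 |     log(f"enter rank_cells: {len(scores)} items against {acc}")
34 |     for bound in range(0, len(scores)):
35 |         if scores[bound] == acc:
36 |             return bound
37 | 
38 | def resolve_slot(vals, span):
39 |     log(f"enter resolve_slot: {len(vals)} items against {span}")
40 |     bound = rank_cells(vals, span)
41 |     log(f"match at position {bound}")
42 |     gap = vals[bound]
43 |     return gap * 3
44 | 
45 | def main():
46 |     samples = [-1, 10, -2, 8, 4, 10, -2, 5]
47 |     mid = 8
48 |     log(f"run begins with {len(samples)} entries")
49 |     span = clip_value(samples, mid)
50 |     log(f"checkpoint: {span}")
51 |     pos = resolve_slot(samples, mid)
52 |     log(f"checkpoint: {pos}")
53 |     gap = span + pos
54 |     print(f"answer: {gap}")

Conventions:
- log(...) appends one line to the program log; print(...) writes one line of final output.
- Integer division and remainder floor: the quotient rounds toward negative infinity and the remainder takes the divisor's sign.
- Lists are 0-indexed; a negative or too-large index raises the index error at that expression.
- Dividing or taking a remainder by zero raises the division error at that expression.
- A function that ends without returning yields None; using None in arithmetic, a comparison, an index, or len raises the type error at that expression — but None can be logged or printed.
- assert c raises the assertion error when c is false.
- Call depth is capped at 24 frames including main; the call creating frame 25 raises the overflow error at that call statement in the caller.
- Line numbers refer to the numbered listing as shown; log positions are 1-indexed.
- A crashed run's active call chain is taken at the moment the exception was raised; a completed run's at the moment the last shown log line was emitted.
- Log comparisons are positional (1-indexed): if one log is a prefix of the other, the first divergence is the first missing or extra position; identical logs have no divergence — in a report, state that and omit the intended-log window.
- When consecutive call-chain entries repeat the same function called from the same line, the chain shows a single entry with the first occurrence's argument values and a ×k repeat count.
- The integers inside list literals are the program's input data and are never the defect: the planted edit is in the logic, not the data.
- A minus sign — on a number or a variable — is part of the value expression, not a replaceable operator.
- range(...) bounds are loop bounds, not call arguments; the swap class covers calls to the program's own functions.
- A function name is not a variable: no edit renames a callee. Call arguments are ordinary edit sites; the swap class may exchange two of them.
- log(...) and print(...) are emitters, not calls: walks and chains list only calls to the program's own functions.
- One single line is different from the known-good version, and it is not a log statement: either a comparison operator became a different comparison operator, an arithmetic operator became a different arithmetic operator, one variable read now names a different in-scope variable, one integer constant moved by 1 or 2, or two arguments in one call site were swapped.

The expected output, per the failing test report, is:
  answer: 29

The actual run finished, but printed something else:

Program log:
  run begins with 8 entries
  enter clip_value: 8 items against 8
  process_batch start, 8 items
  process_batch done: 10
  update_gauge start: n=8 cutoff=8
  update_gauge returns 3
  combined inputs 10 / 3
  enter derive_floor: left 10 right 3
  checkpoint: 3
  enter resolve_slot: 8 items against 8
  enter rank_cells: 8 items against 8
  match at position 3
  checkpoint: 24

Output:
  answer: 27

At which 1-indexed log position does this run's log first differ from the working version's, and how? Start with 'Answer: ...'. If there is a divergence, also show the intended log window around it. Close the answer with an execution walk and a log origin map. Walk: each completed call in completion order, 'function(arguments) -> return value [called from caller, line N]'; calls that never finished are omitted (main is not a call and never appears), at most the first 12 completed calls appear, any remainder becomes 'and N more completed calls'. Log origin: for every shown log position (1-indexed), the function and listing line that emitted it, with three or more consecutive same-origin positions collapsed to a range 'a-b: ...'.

Answer: position 6 — the shown line 'update_gauge returns 3' should read 'update_gauge returns 2'.
Intended log window:
  4: process_batch done: 10
  5: update_gauge start: n=8 cutoff=8
  6: update_gauge returns 2
  7: combined inputs 10 / 2
Execution walk:
  process_batch([-1, 10, -2, 8, 4, 10, -2, 5]) -> 10  [called from clip_value, line 27]
  update_gauge([-1, 10, -2, 8, 4, 10, -2, 5], 8) -> 3  [called from clip_value, line 28]
  derive_floor(10, 3) -> 3  [called from clip_value, line 30]
  clip_value([-1, 10, -2, 8, 4, 10, -2, 5], 8) -> 3  [called from main, line 49]
  rank_cells([-1, 10, -2, 8, 4, 10, -2, 5], 8) -> 3  [called from resolve_slot, line 40]
  resolve_slot([-1, 10, -2, 8, 4, 10, -2, 5], 8) -> 24  [called from main, line 51]
Origin of each log line:
  1: emitted by main (line 48)
  2: emitted by clip_value (line 26)
  3: emitted by process_batch (line 2)
  4: emitted by process_batch (line 7)
  5: emitted by update_gauge (line 11)
  6: emitted by update_gauge (line 16)
  7: emitted by clip_value (line 29)
  8: emitted by derive_floor (line 20)
  9: emitted by main (line 50)
  10: emitted by resolve_slot (line 39)
  11: emitted by rank_cells (line 33)
  12: emitted by resolve_slot (line 41)
  13: emitted by main (line 52)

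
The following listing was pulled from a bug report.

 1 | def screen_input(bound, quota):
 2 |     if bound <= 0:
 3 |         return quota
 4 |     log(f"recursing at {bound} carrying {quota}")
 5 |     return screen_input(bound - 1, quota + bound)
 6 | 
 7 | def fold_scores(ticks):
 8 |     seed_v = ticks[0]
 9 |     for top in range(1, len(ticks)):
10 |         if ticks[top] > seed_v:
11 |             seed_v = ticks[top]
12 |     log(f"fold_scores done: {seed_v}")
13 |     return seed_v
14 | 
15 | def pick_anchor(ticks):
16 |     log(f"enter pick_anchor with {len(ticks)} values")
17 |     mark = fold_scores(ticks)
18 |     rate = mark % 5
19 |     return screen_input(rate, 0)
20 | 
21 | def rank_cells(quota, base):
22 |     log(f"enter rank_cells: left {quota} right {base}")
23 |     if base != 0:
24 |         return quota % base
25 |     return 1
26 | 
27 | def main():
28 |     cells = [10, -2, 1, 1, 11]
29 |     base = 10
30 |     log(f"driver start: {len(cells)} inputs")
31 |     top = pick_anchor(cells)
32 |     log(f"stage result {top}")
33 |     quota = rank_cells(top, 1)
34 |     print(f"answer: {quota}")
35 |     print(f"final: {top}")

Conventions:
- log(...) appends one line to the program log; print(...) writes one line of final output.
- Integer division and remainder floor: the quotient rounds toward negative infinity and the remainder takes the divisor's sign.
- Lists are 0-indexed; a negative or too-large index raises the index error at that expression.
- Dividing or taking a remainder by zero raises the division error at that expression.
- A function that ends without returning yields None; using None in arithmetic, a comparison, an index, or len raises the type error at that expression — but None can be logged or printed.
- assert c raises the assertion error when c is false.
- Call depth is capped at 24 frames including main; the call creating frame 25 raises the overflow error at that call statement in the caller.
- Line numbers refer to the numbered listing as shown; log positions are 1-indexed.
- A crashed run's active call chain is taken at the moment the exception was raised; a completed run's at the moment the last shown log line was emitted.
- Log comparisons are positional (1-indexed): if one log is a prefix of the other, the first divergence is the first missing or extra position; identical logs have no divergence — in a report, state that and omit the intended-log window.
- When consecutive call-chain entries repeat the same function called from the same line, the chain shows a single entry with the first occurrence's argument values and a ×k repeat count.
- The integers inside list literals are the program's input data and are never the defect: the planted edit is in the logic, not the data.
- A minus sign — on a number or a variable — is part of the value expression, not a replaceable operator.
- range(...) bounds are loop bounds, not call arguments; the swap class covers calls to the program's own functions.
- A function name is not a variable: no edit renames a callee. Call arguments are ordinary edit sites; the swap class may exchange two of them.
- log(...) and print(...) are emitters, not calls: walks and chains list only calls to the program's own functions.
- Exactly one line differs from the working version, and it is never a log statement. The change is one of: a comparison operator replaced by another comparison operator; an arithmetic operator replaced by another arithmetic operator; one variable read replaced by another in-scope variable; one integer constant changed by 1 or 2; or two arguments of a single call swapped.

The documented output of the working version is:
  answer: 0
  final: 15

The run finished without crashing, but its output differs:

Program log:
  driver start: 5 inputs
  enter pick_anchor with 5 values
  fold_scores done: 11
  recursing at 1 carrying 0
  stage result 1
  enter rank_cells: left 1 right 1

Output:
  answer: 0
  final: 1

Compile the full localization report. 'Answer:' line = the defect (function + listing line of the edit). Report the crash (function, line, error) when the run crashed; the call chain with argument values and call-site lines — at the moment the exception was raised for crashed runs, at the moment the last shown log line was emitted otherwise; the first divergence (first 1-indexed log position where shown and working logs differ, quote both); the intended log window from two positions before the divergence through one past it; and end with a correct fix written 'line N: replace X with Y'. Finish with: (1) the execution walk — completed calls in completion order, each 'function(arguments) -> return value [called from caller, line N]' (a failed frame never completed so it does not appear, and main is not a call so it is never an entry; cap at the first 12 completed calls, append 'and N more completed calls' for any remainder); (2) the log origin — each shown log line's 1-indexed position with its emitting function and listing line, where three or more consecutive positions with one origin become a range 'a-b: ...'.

Answer: the defect is in pick_anchor at line 18.
The tell: At log position 4 the runs split — shown 'recursing at 1 carrying 0', but the working version logs 'recursing at 5 carrying 0'.
Call chain: main -> rank_cells(1, 1) (called at line 33).
First divergence: position 4 — the shown line 'recursing at 1 carrying 0' should read 'recursing at 5 carrying 0'.
Intended log window:
  2: enter pick_anchor with 5 values
  3: fold_scores done: 11
  4: recursing at 5 carrying 0
  5: recursing at 4 carrying 5
Execution walk:
  fold_scores([10, -2, 1, 1, 11]) -> 11  [called from pick_anchor, line 17]
  screen_input(0, 1) -> 1  [called from screen_input, line 5]
  screen_input(1, 0) -> 1  [called from pick_anchor, line 19]
  pick_anchor([10, -2, 1, 1, 11]) -> 1  [called from main, line 31]
  rank_cells(1, 1) -> 0  [called from main, line 33]
Log line origins:
  1: from main, line 30
  2: from pick_anchor, line 16
  3: from fold_scores, line 12
  4: from screen_input, line 4
  5: from main, line 32
  6: from rank_cells, line 22
A correct fix: line 18: replace `5` with `6`.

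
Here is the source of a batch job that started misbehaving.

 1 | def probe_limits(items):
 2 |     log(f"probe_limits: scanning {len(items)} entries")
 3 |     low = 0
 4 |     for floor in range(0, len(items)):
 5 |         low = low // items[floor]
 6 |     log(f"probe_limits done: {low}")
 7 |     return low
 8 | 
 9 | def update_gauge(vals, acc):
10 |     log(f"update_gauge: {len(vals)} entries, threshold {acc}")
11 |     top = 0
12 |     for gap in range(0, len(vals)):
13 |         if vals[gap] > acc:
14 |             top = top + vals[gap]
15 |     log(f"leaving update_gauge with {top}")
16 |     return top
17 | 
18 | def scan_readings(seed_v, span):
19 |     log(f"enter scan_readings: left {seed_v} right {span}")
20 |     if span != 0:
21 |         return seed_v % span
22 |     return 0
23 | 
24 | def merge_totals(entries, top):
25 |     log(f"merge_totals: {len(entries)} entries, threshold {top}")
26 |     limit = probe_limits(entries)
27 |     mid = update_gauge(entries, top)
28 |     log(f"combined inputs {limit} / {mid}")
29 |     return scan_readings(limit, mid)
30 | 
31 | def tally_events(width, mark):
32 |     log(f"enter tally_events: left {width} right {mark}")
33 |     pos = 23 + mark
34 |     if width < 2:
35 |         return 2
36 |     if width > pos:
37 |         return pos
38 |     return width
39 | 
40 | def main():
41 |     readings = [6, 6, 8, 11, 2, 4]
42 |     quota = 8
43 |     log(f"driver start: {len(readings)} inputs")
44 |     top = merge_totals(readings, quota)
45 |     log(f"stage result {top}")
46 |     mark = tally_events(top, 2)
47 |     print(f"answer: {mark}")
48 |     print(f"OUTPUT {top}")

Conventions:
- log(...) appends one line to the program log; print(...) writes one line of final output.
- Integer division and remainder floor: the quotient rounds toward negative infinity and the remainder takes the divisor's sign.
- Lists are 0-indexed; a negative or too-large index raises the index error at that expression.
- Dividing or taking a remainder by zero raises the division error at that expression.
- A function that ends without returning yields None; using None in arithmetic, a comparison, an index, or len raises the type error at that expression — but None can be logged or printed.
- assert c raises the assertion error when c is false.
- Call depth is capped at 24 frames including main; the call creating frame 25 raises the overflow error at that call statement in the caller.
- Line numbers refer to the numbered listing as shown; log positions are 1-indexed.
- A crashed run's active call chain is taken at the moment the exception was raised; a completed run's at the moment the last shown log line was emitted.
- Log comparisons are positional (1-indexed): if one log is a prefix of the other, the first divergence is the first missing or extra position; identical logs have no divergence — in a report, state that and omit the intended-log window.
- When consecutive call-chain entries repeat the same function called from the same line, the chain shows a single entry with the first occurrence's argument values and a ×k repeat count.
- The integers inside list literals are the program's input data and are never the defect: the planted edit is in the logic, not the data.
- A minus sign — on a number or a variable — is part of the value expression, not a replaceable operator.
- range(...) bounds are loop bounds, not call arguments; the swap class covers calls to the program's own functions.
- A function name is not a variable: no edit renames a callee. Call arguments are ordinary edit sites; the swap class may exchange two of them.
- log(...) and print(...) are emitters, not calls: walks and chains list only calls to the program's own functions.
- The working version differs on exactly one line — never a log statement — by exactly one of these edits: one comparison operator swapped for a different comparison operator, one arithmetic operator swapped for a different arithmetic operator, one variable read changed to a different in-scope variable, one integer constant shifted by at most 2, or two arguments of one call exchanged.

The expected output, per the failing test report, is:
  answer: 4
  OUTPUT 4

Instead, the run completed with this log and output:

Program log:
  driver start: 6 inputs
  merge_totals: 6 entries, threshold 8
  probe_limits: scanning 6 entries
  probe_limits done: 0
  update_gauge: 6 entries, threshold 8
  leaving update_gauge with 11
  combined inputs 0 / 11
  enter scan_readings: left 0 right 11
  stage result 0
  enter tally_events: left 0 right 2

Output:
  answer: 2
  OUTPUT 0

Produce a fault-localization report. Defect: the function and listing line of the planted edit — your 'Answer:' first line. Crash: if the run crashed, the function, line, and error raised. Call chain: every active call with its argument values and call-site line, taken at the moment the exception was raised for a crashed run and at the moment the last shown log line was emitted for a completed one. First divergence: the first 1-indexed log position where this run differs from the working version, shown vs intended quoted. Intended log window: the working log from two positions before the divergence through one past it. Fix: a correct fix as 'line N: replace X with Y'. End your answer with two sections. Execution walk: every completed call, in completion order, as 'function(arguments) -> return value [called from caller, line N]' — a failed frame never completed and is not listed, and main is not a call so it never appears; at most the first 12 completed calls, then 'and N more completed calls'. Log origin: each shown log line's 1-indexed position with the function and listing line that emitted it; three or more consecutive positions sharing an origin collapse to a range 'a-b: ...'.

Answer: the defect is in probe_limits at line 5.
The tell: Position 4 is the first bad log line: 'probe_limits done: 0' should read 'probe_limits done: 37'.
Call chain: main -> tally_events(0, 2) (called at line 46).
First divergence: position 4 — shown 'probe_limits done: 0', intended 'probe_limits done: 37'.
Intended log window:
  2: merge_totals: 6 entries, threshold 8
  3: probe_limits: scanning 6 entries
  4: probe_limits done: 37
  5: update_gauge: 6 entries, threshold 8
Execution walk:
  probe_limits([6, 6, 8, 11, 2, 4]) -> 0  [called from merge_totals, line 26]
  update_gauge([6, 6, 8, 11, 2, 4], 8) -> 11  [called from merge_totals, line 27]
  scan_readings(0, 11) -> 0  [called from merge_totals, line 29]
  merge_totals([6, 6, 8, 11, 2, 4], 8) -> 0  [called from main, line 44]
  tally_events(0, 2) -> 2  [called from main, line 46]
Log origins:
  1: emitted by main (line 43)
  2: emitted by merge_totals (line 25)
  3: emitted by probe_limits (line 2)
  4: emitted by probe_limits (line 6)
  5: emitted by update_gauge (line 10)
  6: emitted by update_gauge (line 15)
  7: emitted by merge_totals (line 28)
  8: emitted by scan_readings (line 19)
  9: emitted by main (line 45)
  10: emitted by tally_events (line 32)
A correct fix: line 5: replace `//` with `+`.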